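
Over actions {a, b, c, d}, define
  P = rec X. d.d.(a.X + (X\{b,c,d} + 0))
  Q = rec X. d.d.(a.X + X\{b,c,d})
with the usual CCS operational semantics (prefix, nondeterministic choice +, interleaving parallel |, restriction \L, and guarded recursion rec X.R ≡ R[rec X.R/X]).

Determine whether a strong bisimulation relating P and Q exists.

Reachable graph of P (3 states):
  m0 = rec X. d.d.(a.X + (X\{b,c,d} + 0)) :: —d→ m1
  m1 = d.(a.(rec X. d.d.(a.X + (X\{b,c,d} + 0))) + ((rec X. d.d.(a.X + (X\{b,c,d} + 0)))\{b,c,d} + 0)) :: —d→ m2
  m2 = a.(rec X. d.d.(a.X + (X\{b,c,d} + 0))) + ((rec X. d.d.(a.X + (X\{b,c,d} + 0)))\{b,c,d} + 0) :: —a→ m0
Reachable graph of Q (3 states):
  n0 = rec X. d.d.(a.X + X\{b,c,d}) :: —d→ n1
  n1 = d.(a.(rec X. d.d.(a.X + X\{b,c,d})) + (rec X. d.d.(a.X + X\{b,c,d}))\{b,c,d}) :: —d→ n2
  n2 = a.(rec X. d.d.(a.X + X\{b,c,d})) + (rec X. d.d.(a.X + X\{b,c,d}))\{b,c,d} :: —a→ n0
Coarsest stable partition (strong bisimilarity classes):
  B0 = {m0, n0}
  B1 = {m1, n1}
  B2 = {m2, n2}
m0 ∈ B0, n0 ∈ B0 → same block

bisimilar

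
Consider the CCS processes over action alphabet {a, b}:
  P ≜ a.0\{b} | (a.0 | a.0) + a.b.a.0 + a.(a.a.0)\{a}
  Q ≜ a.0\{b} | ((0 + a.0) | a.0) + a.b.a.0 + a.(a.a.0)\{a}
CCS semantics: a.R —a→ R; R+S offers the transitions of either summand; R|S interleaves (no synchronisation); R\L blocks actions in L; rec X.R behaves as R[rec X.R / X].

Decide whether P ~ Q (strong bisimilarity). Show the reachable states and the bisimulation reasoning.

P's transition system — 12 states:
  s0 = a.0\{b} | (a.0 | a.0) + a.b.a.0 + a.(a.a.0)\{a} | -a-> s1, -a-> s2, -a-> s3, -a-> s4, -a-> s5
  s1 = (a.a.0)\{a} | stopped
  s2 = 0\{b} | (a.0 | a.0) | -a-> s6, -a-> s7
  s3 = a.0\{b} | (0 | a.0) | -a-> s6, -a-> s8
  s4 = a.0\{b} | (a.0 | 0) | -a-> s7, -a-> s8
  s5 = b.a.0 | -b-> s9
  s6 = 0\{b} | (0 | a.0) | -a-> s10
  s7 = 0\{b} | (a.0 | 0) | -a-> s10
  s8 = a.0\{b} | (0 | 0) | -a-> s10
  s9 = a.0 | -a-> s11
  s10 = 0\{b} | (0 | 0) | stopped
  s11 = 0 | stopped
Q's transition system — 12 states:
  t0 = a.0\{b} | ((0 + a.0) | a.0) + a.b.a.0 + a.(a.a.0)\{a} | -a-> t1, -a-> t2, -a-> t3, -a-> t4, -a-> t5
  t1 = (a.a.0)\{a} | stopped
  t2 = 0\{b} | ((0 + a.0) | a.0) | -a-> t6, -a-> t7
  t3 = a.0\{b} | ((0 + a.0) | 0) | -a-> t6, -a-> t8
  t4 = a.0\{b} | (0 | a.0) | -a-> t7, -a-> t8
  t5 = b.a.0 | -b-> t9
  t6 = 0\{b} | ((0 + a.0) | 0) | -a-> t10
  t7 = 0\{b} | (0 | a.0) | -a-> t10
  t8 = a.0\{b} | (0 | 0) | -a-> t10
  t9 = a.0 | -a-> t11
  t10 = 0\{b} | (0 | 0) | stopped
  t11 = 0 | stopped
Partition-refinement fixed point:
  B0 = {s0, t0}
  B1 = {s2, s3, s4, t2, t3, t4}
  B2 = {s6, s7, s8, s9, t6, t7, t8, t9}
  B3 = {s1, s10, s11, t1, t10, t11}
  B4 = {s5, t5}
s0 ∈ B0, t0 ∈ B0 → same block

P ~ Q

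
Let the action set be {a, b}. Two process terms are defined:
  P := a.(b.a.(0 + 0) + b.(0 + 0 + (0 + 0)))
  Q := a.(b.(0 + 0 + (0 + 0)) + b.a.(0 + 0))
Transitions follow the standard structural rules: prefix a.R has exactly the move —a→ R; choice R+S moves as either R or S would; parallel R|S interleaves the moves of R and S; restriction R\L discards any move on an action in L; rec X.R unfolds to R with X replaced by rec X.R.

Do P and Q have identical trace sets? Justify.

trace-equivalent

LTS(P): 5 reachable states
  m0 = a.(b.a.(0 + 0) + b.(0 + 0 + (0 + 0))) → --a--▸ m1
  m1 = b.a.(0 + 0) + b.(0 + 0 + (0 + 0)) → --b--▸ m2, --b--▸ m3
  m2 = 0 + 0 + (0 + 0) → stopped
  m3 = a.(0 + 0) → --a--▸ m4
  m4 = 0 + 0 → stopped
LTS(Q): 5 reachable states
  n0 = a.(b.(0 + 0 + (0 + 0)) + b.a.(0 + 0)) → --a--▸ n1
  n1 = b.(0 + 0 + (0 + 0)) + b.a.(0 + 0) → --b--▸ n2, --b--▸ n3
  n2 = 0 + 0 + (0 + 0) → stopped
  n3 = a.(0 + 0) → --a--▸ n4
  n4 = 0 + 0 → stopped
Coarsest stable partition (strong bisimilarity classes):
  B0 = {m0, n0}
  B1 = {m1, n1}
  B2 = {m2, m4, n2, n4}
  B3 = {m3, n3}
m0 ∈ B0, n0 ∈ B0 → same block
Bisimilar ⇒ trace-equivalent.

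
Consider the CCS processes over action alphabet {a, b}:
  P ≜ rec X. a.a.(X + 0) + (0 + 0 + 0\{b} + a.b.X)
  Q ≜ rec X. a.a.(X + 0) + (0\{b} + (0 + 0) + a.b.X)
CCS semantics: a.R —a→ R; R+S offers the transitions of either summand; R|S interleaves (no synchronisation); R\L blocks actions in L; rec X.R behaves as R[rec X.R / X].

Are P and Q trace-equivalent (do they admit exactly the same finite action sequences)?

LTS(P): 4 reachable states
  m0 = rec X. a.a.(X + 0) + (0 + 0 + 0\{b} + a.b.X) has moves ··a··> m1, ··a··> m2
  m1 = a.((rec X. a.a.(X + 0) + (0 + 0 + 0\{b} + a.b.X)) + 0) has moves ··a··> m3
  m2 = b.(rec X. a.a.(X + 0) + (0 + 0 + 0\{b} + a.b.X)) has moves ··b··> m0
  m3 = (rec X. a.a.(X + 0) + (0 + 0 + 0\{b} + a.b.X)) + 0 has moves ··a··> m1, ··a··> m2
LTS(Q): 4 reachable states
  n0 = rec X. a.a.(X + 0) + (0\{b} + (0 + 0) + a.b.X) has moves ··a··> n1, ··a··> n2
  n1 = a.((rec X. a.a.(X + 0) + (0\{b} + (0 + 0) + a.b.X)) + 0) has moves ··a··> n3
  n2 = b.(rec X. a.a.(X + 0) + (0\{b} + (0 + 0) + a.b.X)) has moves ··b··> n0
  n3 = (rec X. a.a.(X + 0) + (0\{b} + (0 + 0) + a.b.X)) + 0 has moves ··a··> n1, ··a··> n2
Bisimilarity quotient blocks:
  B0 = {m0, m3, n0, n3}
  B1 = {m1, n1}
  B2 = {m2, n2}
m0 ∈ B0, n0 ∈ B0 → same block
Bisimilar ⇒ trace-equivalent.

trace-equivalent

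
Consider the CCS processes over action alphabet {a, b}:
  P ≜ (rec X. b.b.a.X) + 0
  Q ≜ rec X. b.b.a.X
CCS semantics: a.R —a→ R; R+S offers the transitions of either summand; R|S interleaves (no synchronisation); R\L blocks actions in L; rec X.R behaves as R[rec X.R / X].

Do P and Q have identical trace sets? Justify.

P's transition system — 4 states:
  u0 = (rec X. b.b.a.X) + 0 → =b=> u1
  u1 = b.a.(rec X. b.b.a.X) → =b=> u2
  u2 = a.(rec X. b.b.a.X) → =a=> u3
  u3 = rec X. b.b.a.X → =b=> u1
Q's transition system — 3 states:
  v0 = rec X. b.b.a.X → =b=> v1
  v1 = b.a.(rec X. b.b.a.X) → =b=> v2
  v2 = a.(rec X. b.b.a.X) → =a=> v0
Partition-refinement fixed point:
  B0 = {u0, u3, v0}
  B1 = {u1, v1}
  B2 = {u2, v2}
u0 ∈ B0, v0 ∈ B0 → same block
Bisimilar ⇒ trace-equivalent.

trace-equivalent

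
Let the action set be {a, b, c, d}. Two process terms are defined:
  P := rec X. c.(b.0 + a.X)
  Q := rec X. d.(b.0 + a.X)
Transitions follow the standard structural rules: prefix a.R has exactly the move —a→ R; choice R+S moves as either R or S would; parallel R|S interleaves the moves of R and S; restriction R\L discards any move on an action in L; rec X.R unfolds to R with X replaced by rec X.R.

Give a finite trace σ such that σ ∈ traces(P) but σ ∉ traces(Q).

c

LTS(P): 3 reachable states
  u0 = rec X. c.(b.0 + a.X) has moves —c→ u1
  u1 = b.0 + a.(rec X. c.(b.0 + a.X)) has moves —a→ u0, —b→ u2
  u2 = 0 has moves (no moves)
LTS(Q): 3 reachable states
  v0 = rec X. d.(b.0 + a.X) has moves —d→ v1
  v1 = b.0 + a.(rec X. d.(b.0 + a.X)) has moves —a→ v0, —b→ v2
  v2 = 0 has moves (no moves)
Trace ⟨c⟩ through P, begin at {u0}:
  [1] c ⇒ {u1}
  P completes σ.
Trace ⟨c⟩ through Q, begin at {v0}:
  [1] c ⇒ no successor for Q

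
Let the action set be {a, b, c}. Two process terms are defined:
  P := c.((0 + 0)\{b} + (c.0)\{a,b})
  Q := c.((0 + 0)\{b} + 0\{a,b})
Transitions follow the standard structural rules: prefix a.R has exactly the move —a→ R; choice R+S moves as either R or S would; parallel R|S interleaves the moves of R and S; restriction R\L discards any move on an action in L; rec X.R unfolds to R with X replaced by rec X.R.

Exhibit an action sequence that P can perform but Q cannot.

cc

LTS(P): 3 reachable states
  s0 = c.((0 + 0)\{b} + (c.0)\{a,b}) | --c--▸ s1
  s1 = (0 + 0)\{b} + (c.0)\{a,b} | --c--▸ s2
  s2 = 0\{a,b} | ·
LTS(Q): 2 reachable states
  t0 = c.((0 + 0)\{b} + 0\{a,b}) | --c--▸ t1
  t1 = (0 + 0)\{b} + 0\{a,b} | ·
Trace ⟨cc⟩ through P, begin at {s0}:
  step 1 (c): {s1}
  step 2 (c): {s2}
  ✓ P
Trace ⟨cc⟩ through Q, begin at {t0}:
  step 1 (c): {t1}
  step 2 (c): ∅ (Q stuck)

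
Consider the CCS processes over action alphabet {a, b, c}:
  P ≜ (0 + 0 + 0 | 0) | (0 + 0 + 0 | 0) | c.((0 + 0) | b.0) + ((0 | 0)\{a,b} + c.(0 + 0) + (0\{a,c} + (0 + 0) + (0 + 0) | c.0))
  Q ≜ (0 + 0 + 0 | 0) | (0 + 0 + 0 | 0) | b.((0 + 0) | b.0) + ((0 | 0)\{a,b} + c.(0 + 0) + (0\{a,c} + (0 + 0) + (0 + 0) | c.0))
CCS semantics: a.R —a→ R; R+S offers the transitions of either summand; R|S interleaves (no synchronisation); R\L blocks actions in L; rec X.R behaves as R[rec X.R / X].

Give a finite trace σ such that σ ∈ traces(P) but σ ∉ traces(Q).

cb

LTS(P): 5 reachable states
  s0 = (0 + 0 + 0 | 0) | (0 + 0 + 0 | 0) | c.((0 + 0) | b.0) + ((0 | 0)\{a,b} + c.(0 + 0) + (0\{a,c} + (0 + 0) + (0 + 0) | c.0)) :: =c=> s1, =c=> s2, =c=> s3
  s1 = (0 + 0 + 0 | 0) | (0 + 0 + 0 | 0) | ((0 + 0) | b.0) :: =b=> s4
  s2 = (0 + 0) | 0 :: ·
  s3 = 0 + 0 :: ·
  s4 = (0 + 0 + 0 | 0) | (0 + 0 + 0 | 0) | ((0 + 0) | 0) :: ·
LTS(Q): 5 reachable states
  t0 = (0 + 0 + 0 | 0) | (0 + 0 + 0 | 0) | b.((0 + 0) | b.0) + ((0 | 0)\{a,b} + c.(0 + 0) + (0\{a,c} + (0 + 0) + (0 + 0) | c.0)) :: =b=> t1, =c=> t2, =c=> t3
  t1 = (0 + 0 + 0 | 0) | (0 + 0 + 0 | 0) | ((0 + 0) | b.0) :: =b=> t4
  t2 = (0 + 0) | 0 :: ·
  t3 = 0 + 0 :: ·
  t4 = (0 + 0 + 0 | 0) | (0 + 0 + 0 | 0) | ((0 + 0) | 0) :: ·
Run σ = ⟨cb⟩ on P: start {s0}
  step 1 (c): {s1, s2, s3}
  step 2 (b): {s4}
  P completes σ.
Run σ = ⟨cb⟩ on Q: start {t0}
  step 1 (c): {t2, t3}
  step 2 (b): ∅  — Q cannot continue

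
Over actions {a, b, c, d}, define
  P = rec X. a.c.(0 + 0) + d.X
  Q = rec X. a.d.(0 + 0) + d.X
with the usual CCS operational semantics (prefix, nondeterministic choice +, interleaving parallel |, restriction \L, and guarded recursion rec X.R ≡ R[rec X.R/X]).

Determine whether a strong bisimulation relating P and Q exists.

P's transition system — 3 states:
  p0 = rec X. a.c.(0 + 0) + d.X has moves -a-> p1, -d-> p0
  p1 = c.(0 + 0) has moves -c-> p2
  p2 = 0 + 0 has moves ·
Q's transition system — 3 states:
  q0 = rec X. a.d.(0 + 0) + d.X has moves -a-> q1, -d-> q0
  q1 = d.(0 + 0) has moves -d-> q2
  q2 = 0 + 0 has moves ·
Coarsest stable partition (strong bisimilarity classes):
  B0 = {p0}
  B1 = {p1}
  B2 = {p2, q2}
  B3 = {q0}
  B4 = {q1}
p0 ∈ B0, q0 ∈ B3 → different blocks

P ≁ Q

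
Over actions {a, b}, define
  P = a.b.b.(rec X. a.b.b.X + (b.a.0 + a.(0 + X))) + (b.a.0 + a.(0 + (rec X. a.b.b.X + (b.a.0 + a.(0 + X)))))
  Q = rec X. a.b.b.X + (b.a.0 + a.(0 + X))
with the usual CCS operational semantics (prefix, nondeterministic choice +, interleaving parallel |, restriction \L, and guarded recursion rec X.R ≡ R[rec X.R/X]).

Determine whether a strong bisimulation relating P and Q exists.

P's transition system — 7 states:
  u0 = a.b.b.(rec X. a.b.b.X + (b.a.0 + a.(0 + X))) + (b.a.0 + a.(0 + (rec X. a.b.b.X + (b.a.0 + a.(0 + X))))) has moves =a=> u1, =a=> u2, =b=> u3
  u1 = 0 + (rec X. a.b.b.X + (b.a.0 + a.(0 + X))) has moves =a=> u1, =a=> u2, =b=> u3
  u2 = b.b.(rec X. a.b.b.X + (b.a.0 + a.(0 + X))) has moves =b=> u4
  u3 = a.0 has moves =a=> u5
  u4 = b.(rec X. a.b.b.X + (b.a.0 + a.(0 + X))) has moves =b=> u6
  u5 = 0 has moves deadlocked
  u6 = rec X. a.b.b.X + (b.a.0 + a.(0 + X)) has moves =a=> u1, =a=> u2, =b=> u3
Q's transition system — 6 states:
  v0 = rec X. a.b.b.X + (b.a.0 + a.(0 + X)) has moves =a=> v1, =a=> v2, =b=> v3
  v1 = 0 + (rec X. a.b.b.X + (b.a.0 + a.(0 + X))) has moves =a=> v1, =a=> v2, =b=> v3
  v2 = b.b.(rec X. a.b.b.X + (b.a.0 + a.(0 + X))) has moves =b=> v4
  v3 = a.0 has moves =a=> v5
  v4 = b.(rec X. a.b.b.X + (b.a.0 + a.(0 + X))) has moves =b=> v0
  v5 = 0 has moves deadlocked
Bisimilarity quotient blocks:
  B0 = {u0, u1, u6, v0, v1}
  B1 = {u2, v2}
  B2 = {u4, v4}
  B3 = {u3, v3}
  B4 = {u5, v5}
u0 ∈ B0, v0 ∈ B0 → same block

bisimilar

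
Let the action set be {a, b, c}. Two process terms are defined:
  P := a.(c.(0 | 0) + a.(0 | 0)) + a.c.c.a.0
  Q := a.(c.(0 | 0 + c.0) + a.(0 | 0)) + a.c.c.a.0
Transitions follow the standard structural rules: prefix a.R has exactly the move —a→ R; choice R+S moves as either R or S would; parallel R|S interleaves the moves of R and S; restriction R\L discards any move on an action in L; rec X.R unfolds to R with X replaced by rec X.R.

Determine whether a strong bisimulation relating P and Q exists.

Reachable graph of P (7 states):
  u0 = a.(c.(0 | 0) + a.(0 | 0)) + a.c.c.a.0 | =a=> u1, =a=> u2
  u1 = c.(0 | 0) + a.(0 | 0) | =a=> u3, =c=> u3
  u2 = c.c.a.0 | =c=> u4
  u3 = 0 | 0 | stopped
  u4 = c.a.0 | =c=> u5
  u5 = a.0 | =a=> u6
  u6 = 0 | stopped
Reachable graph of Q (8 states):
  v0 = a.(c.(0 | 0 + c.0) + a.(0 | 0)) + a.c.c.a.0 | =a=> v1, =a=> v2
  v1 = c.(0 | 0 + c.0) + a.(0 | 0) | =a=> v3, =c=> v4
  v2 = c.c.a.0 | =c=> v5
  v3 = 0 | 0 | stopped
  v4 = 0 | 0 + c.0 | =c=> v6
  v5 = c.a.0 | =c=> v7
  v6 = 0 | stopped
  v7 = a.0 | =a=> v6
Coarsest stable partition (strong bisimilarity classes):
  B0 = {u0}
  B1 = {u2, v2}
  B2 = {u4, v5}
  B3 = {u5, v7}
  B4 = {u3, u6, v3, v6}
  B5 = {u1}
  B6 = {v0}
  B7 = {v1}
  B8 = {v4}
u0 ∈ B0, v0 ∈ B6 → different blocks

not bisimilar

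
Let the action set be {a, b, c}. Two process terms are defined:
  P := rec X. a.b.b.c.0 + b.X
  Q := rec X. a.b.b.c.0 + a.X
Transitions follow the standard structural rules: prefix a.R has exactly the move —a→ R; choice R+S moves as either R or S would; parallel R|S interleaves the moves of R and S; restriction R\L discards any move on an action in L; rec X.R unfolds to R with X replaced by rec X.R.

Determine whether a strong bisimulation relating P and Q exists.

not bisimilar

LTS(P): 5 reachable states
  s0 = rec X. a.b.b.c.0 + b.X → --a--▸ s1, --b--▸ s0
  s1 = b.b.c.0 → --b--▸ s2
  s2 = b.c.0 → --b--▸ s3
  s3 = c.0 → --c--▸ s4
  s4 = 0 → stopped
LTS(Q): 5 reachable states
  t0 = rec X. a.b.b.c.0 + a.X → --a--▸ t0, --a--▸ t1
  t1 = b.b.c.0 → --b--▸ t2
  t2 = b.c.0 → --b--▸ t3
  t3 = c.0 → --c--▸ t4
  t4 = 0 → stopped
Partition-refinement fixed point:
  B0 = {s0}
  B1 = {s1, t1}
  B2 = {s2, t2}
  B3 = {s3, t3}
  B4 = {s4, t4}
  B5 = {t0}
s0 ∈ B0, t0 ∈ B5 → different blocks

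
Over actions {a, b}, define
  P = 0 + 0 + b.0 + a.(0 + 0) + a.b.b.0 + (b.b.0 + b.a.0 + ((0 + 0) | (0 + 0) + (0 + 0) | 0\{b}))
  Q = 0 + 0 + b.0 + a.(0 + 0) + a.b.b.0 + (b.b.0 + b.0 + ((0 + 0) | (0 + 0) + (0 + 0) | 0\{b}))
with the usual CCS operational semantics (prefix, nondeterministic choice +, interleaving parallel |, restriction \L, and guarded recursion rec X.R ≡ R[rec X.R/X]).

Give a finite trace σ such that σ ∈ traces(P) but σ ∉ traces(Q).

ba

LTS(P): 6 reachable states
  u0 = 0 + 0 + b.0 + a.(0 + 0) + a.b.b.0 + (b.b.0 + b.a.0 + ((0 + 0) | (0 + 0) + (0 + 0) | 0\{b})) :: -a-> u1, -a-> u2, -b-> u3, -b-> u4, -b-> u5
  u1 = 0 + 0 :: ∅
  u2 = b.b.0 :: -b-> u5
  u3 = 0 :: ∅
  u4 = a.0 :: -a-> u3
  u5 = b.0 :: -b-> u3
LTS(Q): 5 reachable states
  v0 = 0 + 0 + b.0 + a.(0 + 0) + a.b.b.0 + (b.b.0 + b.0 + ((0 + 0) | (0 + 0) + (0 + 0) | 0\{b})) :: -a-> v1, -a-> v2, -b-> v3, -b-> v4
  v1 = 0 + 0 :: ∅
  v2 = b.b.0 :: -b-> v4
  v3 = 0 :: ∅
  v4 = b.0 :: -b-> v3
Trace ⟨ba⟩ through P, begin at {u0}:
  step 1 (b): {u3, u4, u5}
  step 2 (a): {u3}
  ✓ P
Trace ⟨ba⟩ through Q, begin at {v0}:
  step 1 (b): {v3, v4}
  step 2 (a): ∅  — Q cannot continue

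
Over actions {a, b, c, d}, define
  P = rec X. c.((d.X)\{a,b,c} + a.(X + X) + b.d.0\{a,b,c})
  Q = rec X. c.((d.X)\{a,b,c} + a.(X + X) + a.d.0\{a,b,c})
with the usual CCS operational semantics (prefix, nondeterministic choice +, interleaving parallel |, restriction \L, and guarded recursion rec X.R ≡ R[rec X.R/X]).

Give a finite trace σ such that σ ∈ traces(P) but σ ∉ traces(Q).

cb

P's transition system — 6 states:
  s0 = rec X. c.((d.X)\{a,b,c} + a.(X + X) + b.d.0\{a,b,c}) | -c-> s1
  s1 = (d.(rec X. c.((d.X)\{a,b,c} + a.(X + X) + b.d.0\{a,b,c})))\{a,b,c} + a.((rec X. c.((d.X)\{a,b,c} + a.(X + X) + b.d.0\{a,b,c})) + (rec X. c.((d.X)\{a,b,c} + a.(X + X) + b.d.0\{a,b,c}))) + b.d.0\{a,b,c} | -a-> s2, -b-> s3, -d-> s4
  s2 = (rec X. c.((d.X)\{a,b,c} + a.(X + X) + b.d.0\{a,b,c})) + (rec X. c.((d.X)\{a,b,c} + a.(X + X) + b.d.0\{a,b,c})) | -c-> s1
  s3 = d.0\{a,b,c} | -d-> s5
  s4 = (rec X. c.((d.X)\{a,b,c} + a.(X + X) + b.d.0\{a,b,c}))\{a,b,c} | stopped
  s5 = 0\{a,b,c} | stopped
Q's transition system — 6 states:
  t0 = rec X. c.((d.X)\{a,b,c} + a.(X + X) + a.d.0\{a,b,c}) | -c-> t1
  t1 = (d.(rec X. c.((d.X)\{a,b,c} + a.(X + X) + a.d.0\{a,b,c})))\{a,b,c} + a.((rec X. c.((d.X)\{a,b,c} + a.(X + X) + a.d.0\{a,b,c})) + (rec X. c.((d.X)\{a,b,c} + a.(X + X) + a.d.0\{a,b,c}))) + a.d.0\{a,b,c} | -a-> t2, -a-> t3, -d-> t4
  t2 = (rec X. c.((d.X)\{a,b,c} + a.(X + X) + a.d.0\{a,b,c})) + (rec X. c.((d.X)\{a,b,c} + a.(X + X) + a.d.0\{a,b,c})) | -c-> t1
  t3 = d.0\{a,b,c} | -d-> t5
  t4 = (rec X. c.((d.X)\{a,b,c} + a.(X + X) + a.d.0\{a,b,c}))\{a,b,c} | stopped
  t5 = 0\{a,b,c} | stopped
Run σ = ⟨cb⟩ on P: start {s0}
  [1] c ⇒ {s1}
  [2] b ⇒ {s3}
  — P admits the full trace.
Run σ = ⟨cb⟩ on Q: start {t0}
  [1] c ⇒ {t1}
  [2] b ⇒ no successor for Q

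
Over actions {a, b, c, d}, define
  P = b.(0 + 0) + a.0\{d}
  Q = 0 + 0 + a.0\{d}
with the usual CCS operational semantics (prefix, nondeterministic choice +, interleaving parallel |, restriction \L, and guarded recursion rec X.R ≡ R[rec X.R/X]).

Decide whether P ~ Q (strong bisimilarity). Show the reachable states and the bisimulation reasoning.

LTS(P): 3 reachable states
  s0 = b.(0 + 0) + a.0\{d} has moves -a-> s1, -b-> s2
  s1 = 0\{d} has moves ·
  s2 = 0 + 0 has moves ·
LTS(Q): 2 reachable states
  t0 = 0 + 0 + a.0\{d} has moves -a-> t1
  t1 = 0\{d} has moves ·
Bisimilarity quotient blocks:
  B0 = {s0}
  B1 = {s1, s2, t1}
  B2 = {t0}
s0 ∈ B0, t0 ∈ B2 → different blocks

P ≁ Q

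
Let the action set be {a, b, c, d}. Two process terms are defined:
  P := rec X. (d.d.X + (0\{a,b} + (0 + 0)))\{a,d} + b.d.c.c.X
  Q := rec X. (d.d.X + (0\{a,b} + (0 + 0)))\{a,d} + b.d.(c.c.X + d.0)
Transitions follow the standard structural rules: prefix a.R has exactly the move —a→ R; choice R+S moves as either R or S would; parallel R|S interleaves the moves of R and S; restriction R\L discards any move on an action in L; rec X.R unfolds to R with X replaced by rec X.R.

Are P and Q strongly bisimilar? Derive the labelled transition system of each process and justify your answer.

P ≁ Q

Reachable graph of P (4 states):
  u0 = rec X. (d.d.X + (0\{a,b} + (0 + 0)))\{a,d} + b.d.c.c.X has moves --b--▸ u1
  u1 = d.c.c.(rec X. (d.d.X + (0\{a,b} + (0 + 0)))\{a,d} + b.d.c.c.X) has moves --d--▸ u2
  u2 = c.c.(rec X. (d.d.X + (0\{a,b} + (0 + 0)))\{a,d} + b.d.c.c.X) has moves --c--▸ u3
  u3 = c.(rec X. (d.d.X + (0\{a,b} + (0 + 0)))\{a,d} + b.d.c.c.X) has moves --c--▸ u0
Reachable graph of Q (5 states):
  v0 = rec X. (d.d.X + (0\{a,b} + (0 + 0)))\{a,d} + b.d.(c.c.X + d.0) has moves --b--▸ v1
  v1 = d.(c.c.(rec X. (d.d.X + (0\{a,b} + (0 + 0)))\{a,d} + b.d.(c.c.X + d.0)) + d.0) has moves --d--▸ v2
  v2 = c.c.(rec X. (d.d.X + (0\{a,b} + (0 + 0)))\{a,d} + b.d.(c.c.X + d.0)) + d.0 has moves --c--▸ v3, --d--▸ v4
  v3 = c.(rec X. (d.d.X + (0\{a,b} + (0 + 0)))\{a,d} + b.d.(c.c.X + d.0)) has moves --c--▸ v0
  v4 = 0 has moves ∅
Partition-refinement fixed point:
  B0 = {u0}
  B1 = {u1}
  B2 = {u2}
  B3 = {u3}
  B4 = {v0}
  B5 = {v1}
  B6 = {v2}
  B7 = {v3}
  B8 = {v4}
u0 ∈ B0, v0 ∈ B4 → different blocks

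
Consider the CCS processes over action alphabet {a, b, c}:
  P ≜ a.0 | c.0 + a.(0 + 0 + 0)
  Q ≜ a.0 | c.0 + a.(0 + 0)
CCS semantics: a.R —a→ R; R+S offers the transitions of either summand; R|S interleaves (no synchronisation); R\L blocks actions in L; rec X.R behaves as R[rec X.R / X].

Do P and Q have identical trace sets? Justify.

P's transition system — 5 states:
  s0 = a.0 | c.0 + a.(0 + 0 + 0) ⊢ =a=> s1, =a=> s2, =c=> s3
  s1 = 0 + 0 + 0 ⊢ (no moves)
  s2 = 0 | c.0 ⊢ =c=> s4
  s3 = a.0 | 0 ⊢ =a=> s4
  s4 = 0 | 0 ⊢ (no moves)
Q's transition system — 5 states:
  t0 = a.0 | c.0 + a.(0 + 0) ⊢ =a=> t1, =a=> t2, =c=> t3
  t1 = 0 + 0 ⊢ (no moves)
  t2 = 0 | c.0 ⊢ =c=> t4
  t3 = a.0 | 0 ⊢ =a=> t4
  t4 = 0 | 0 ⊢ (no moves)
Bisimilarity quotient blocks:
  B0 = {s0, t0}
  B1 = {s1, s4, t1, t4}
  B2 = {s3, t3}
  B3 = {s2, t2}
s0 ∈ B0, t0 ∈ B0 → same block
Bisimilar ⇒ trace-equivalent.

traces(P) = traces(Q)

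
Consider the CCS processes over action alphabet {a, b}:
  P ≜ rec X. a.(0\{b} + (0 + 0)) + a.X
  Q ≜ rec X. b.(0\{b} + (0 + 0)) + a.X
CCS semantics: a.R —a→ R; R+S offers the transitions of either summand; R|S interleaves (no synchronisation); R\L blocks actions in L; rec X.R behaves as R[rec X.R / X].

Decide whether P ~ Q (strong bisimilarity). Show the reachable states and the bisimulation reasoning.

P ≁ Q

P's transition system — 2 states:
  m0 = rec X. a.(0\{b} + (0 + 0)) + a.X :: ··a··> m0, ··a··> m1
  m1 = 0\{b} + (0 + 0) :: ·
Q's transition system — 2 states:
  n0 = rec X. b.(0\{b} + (0 + 0)) + a.X :: ··a··> n0, ··b··> n1
  n1 = 0\{b} + (0 + 0) :: ·
Coarsest stable partition (strong bisimilarity classes):
  B0 = {m0}
  B1 = {m1, n1}
  B2 = {n0}
m0 ∈ B0, n0 ∈ B2 → different blocks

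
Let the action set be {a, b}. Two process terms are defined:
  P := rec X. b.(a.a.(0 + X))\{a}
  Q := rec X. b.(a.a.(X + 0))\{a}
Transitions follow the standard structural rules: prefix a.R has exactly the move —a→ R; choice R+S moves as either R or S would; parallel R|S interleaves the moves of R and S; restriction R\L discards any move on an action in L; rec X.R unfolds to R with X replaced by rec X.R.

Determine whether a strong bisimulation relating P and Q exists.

Reachable graph of P (2 states):
  p0 = rec X. b.(a.a.(0 + X))\{a} | --b--▸ p1
  p1 = (a.a.(0 + (rec X. b.(a.a.(0 + X))\{a})))\{a} | stopped
Reachable graph of Q (2 states):
  q0 = rec X. b.(a.a.(X + 0))\{a} | --b--▸ q1
  q1 = (a.a.((rec X. b.(a.a.(X + 0))\{a}) + 0))\{a} | stopped
Partition-refinement fixed point:
  B0 = {p0, q0}
  B1 = {p1, q1}
p0 ∈ B0, q0 ∈ B0 → same block

bisimilar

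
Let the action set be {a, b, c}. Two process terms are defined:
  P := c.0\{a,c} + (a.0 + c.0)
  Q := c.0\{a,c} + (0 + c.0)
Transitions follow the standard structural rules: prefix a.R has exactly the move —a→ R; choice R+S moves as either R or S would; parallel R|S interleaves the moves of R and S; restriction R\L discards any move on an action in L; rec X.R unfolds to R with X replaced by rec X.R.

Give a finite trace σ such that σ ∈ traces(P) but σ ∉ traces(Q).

LTS(P): 3 reachable states
  u0 = c.0\{a,c} + (a.0 + c.0) | =a=> u1, =c=> u1, =c=> u2
  u1 = 0 | (no moves)
  u2 = 0\{a,c} | (no moves)
LTS(Q): 3 reachable states
  v0 = c.0\{a,c} + (0 + c.0) | =c=> v1, =c=> v2
  v1 = 0 | (no moves)
  v2 = 0\{a,c} | (no moves)
Run σ = ⟨a⟩ on P: start {u0}
  [1] a ⇒ {u1}
  ✓ P
Run σ = ⟨a⟩ on Q: start {v0}
  [1] a ⇒ no successor for Q

a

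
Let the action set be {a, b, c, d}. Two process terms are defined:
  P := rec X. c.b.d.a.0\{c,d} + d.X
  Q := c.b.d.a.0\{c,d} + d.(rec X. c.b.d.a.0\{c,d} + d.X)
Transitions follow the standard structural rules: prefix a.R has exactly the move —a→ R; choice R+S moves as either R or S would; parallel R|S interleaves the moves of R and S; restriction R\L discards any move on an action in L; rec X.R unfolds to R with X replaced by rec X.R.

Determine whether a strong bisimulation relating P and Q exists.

P's transition system — 5 states:
  u0 = rec X. c.b.d.a.0\{c,d} + d.X :: ··c··> u1, ··d··> u0
  u1 = b.d.a.0\{c,d} :: ··b··> u2
  u2 = d.a.0\{c,d} :: ··d··> u3
  u3 = a.0\{c,d} :: ··a··> u4
  u4 = 0\{c,d} :: deadlocked
Q's transition system — 6 states:
  v0 = c.b.d.a.0\{c,d} + d.(rec X. c.b.d.a.0\{c,d} + d.X) :: ··c··> v1, ··d··> v2
  v1 = b.d.a.0\{c,d} :: ··b··> v3
  v2 = rec X. c.b.d.a.0\{c,d} + d.X :: ··c··> v1, ··d··> v2
  v3 = d.a.0\{c,d} :: ··d··> v4
  v4 = a.0\{c,d} :: ··a··> v5
  v5 = 0\{c,d} :: deadlocked
Partition-refinement fixed point:
  B0 = {u0, v0, v2}
  B1 = {u1, v1}
  B2 = {u2, v3}
  B3 = {u3, v4}
  B4 = {u4, v5}
u0 ∈ B0, v0 ∈ B0 → same block

P ~ Q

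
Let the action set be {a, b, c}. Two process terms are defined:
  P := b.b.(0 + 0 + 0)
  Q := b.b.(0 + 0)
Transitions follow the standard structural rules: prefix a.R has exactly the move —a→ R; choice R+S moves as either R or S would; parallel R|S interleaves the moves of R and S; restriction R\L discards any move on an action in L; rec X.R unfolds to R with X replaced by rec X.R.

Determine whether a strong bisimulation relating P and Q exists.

Reachable graph of P (3 states):
  p0 = b.b.(0 + 0 + 0) has moves ··b··> p1
  p1 = b.(0 + 0 + 0) has moves ··b··> p2
  p2 = 0 + 0 + 0 has moves (no moves)
Reachable graph of Q (3 states):
  q0 = b.b.(0 + 0) has moves ··b··> q1
  q1 = b.(0 + 0) has moves ··b··> q2
  q2 = 0 + 0 has moves (no moves)
Bisimilarity quotient blocks:
  B0 = {p0, q0}
  B1 = {p1, q1}
  B2 = {p2, q2}
p0 ∈ B0, q0 ∈ B0 → same block

bisimilar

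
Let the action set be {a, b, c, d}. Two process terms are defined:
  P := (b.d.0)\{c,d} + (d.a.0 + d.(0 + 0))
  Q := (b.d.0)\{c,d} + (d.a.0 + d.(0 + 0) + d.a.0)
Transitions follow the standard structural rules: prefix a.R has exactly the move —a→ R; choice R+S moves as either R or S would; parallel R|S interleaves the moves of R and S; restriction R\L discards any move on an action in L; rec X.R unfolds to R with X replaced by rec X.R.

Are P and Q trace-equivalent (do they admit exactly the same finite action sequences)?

Reachable graph of P (5 states):
  s0 = (b.d.0)\{c,d} + (d.a.0 + d.(0 + 0)) :: ··b··> s1, ··d··> s2, ··d··> s3
  s1 = (d.0)\{c,d} :: ∅
  s2 = 0 + 0 :: ∅
  s3 = a.0 :: ··a··> s4
  s4 = 0 :: ∅
Reachable graph of Q (5 states):
  t0 = (b.d.0)\{c,d} + (d.a.0 + d.(0 + 0) + d.a.0) :: ··b··> t1, ··d··> t2, ··d··> t3
  t1 = (d.0)\{c,d} :: ∅
  t2 = 0 + 0 :: ∅
  t3 = a.0 :: ··a··> t4
  t4 = 0 :: ∅
Coarsest stable partition (strong bisimilarity classes):
  B0 = {s0, t0}
  B1 = {s3, t3}
  B2 = {s1, s2, s4, t1, t2, t4}
s0 ∈ B0, t0 ∈ B0 → same block
Bisimilar ⇒ trace-equivalent.

traces(P) = traces(Q)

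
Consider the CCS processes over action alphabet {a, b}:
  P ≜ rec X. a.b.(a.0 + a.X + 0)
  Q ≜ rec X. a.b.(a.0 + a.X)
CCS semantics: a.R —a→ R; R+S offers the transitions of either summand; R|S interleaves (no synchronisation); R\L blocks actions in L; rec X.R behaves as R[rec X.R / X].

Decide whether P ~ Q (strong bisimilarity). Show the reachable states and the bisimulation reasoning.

Reachable graph of P (4 states):
  s0 = rec X. a.b.(a.0 + a.X + 0) has moves --a--▸ s1
  s1 = b.(a.0 + a.(rec X. a.b.(a.0 + a.X + 0)) + 0) has moves --b--▸ s2
  s2 = a.0 + a.(rec X. a.b.(a.0 + a.X + 0)) + 0 has moves --a--▸ s0, --a--▸ s3
  s3 = 0 has moves ·
Reachable graph of Q (4 states):
  t0 = rec X. a.b.(a.0 + a.X) has moves --a--▸ t1
  t1 = b.(a.0 + a.(rec X. a.b.(a.0 + a.X))) has moves --b--▸ t2
  t2 = a.0 + a.(rec X. a.b.(a.0 + a.X)) has moves --a--▸ t0, --a--▸ t3
  t3 = 0 has moves ·
Partition-refinement fixed point:
  B0 = {s0, t0}
  B1 = {s1, t1}
  B2 = {s2, t2}
  B3 = {s3, t3}
s0 ∈ B0, t0 ∈ B0 → same block

YES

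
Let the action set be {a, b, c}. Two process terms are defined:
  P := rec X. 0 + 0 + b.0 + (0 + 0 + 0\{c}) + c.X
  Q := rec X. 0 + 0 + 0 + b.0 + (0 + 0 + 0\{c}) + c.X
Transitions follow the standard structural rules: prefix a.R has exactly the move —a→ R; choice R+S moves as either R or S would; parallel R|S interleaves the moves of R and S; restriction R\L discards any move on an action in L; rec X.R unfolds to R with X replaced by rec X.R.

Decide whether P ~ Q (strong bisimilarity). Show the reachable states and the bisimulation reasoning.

P ~ Q

Reachable graph of P (2 states):
  p0 = rec X. 0 + 0 + b.0 + (0 + 0 + 0\{c}) + c.X → —b→ p1, —c→ p0
  p1 = 0 → ·
Reachable graph of Q (2 states):
  q0 = rec X. 0 + 0 + 0 + b.0 + (0 + 0 + 0\{c}) + c.X → —b→ q1, —c→ q0
  q1 = 0 → ·
Coarsest stable partition (strong bisimilarity classes):
  B0 = {p0, q0}
  B1 = {p1, q1}
p0 ∈ B0, q0 ∈ B0 → same block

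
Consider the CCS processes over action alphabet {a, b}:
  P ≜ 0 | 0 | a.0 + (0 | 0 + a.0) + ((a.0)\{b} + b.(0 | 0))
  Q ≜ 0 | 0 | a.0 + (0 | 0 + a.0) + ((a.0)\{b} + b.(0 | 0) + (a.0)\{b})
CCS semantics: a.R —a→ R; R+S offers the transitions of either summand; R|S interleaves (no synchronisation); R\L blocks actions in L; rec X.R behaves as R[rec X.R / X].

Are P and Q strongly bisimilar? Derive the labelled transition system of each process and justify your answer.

bisimilar

P's transition system — 5 states:
  m0 = 0 | 0 | a.0 + (0 | 0 + a.0) + ((a.0)\{b} + b.(0 | 0)) ⊢ —a→ m1, —a→ m2, —a→ m3, —b→ m4
  m1 = 0 ⊢ ·
  m2 = 0 | 0 | 0 ⊢ ·
  m3 = 0\{b} ⊢ ·
  m4 = 0 | 0 ⊢ ·
Q's transition system — 5 states:
  n0 = 0 | 0 | a.0 + (0 | 0 + a.0) + ((a.0)\{b} + b.(0 | 0) + (a.0)\{b}) ⊢ —a→ n1, —a→ n2, —a→ n3, —b→ n4
  n1 = 0 ⊢ ·
  n2 = 0 | 0 | 0 ⊢ ·
  n3 = 0\{b} ⊢ ·
  n4 = 0 | 0 ⊢ ·
Partition-refinement fixed point:
  B0 = {m0, n0}
  B1 = {m1, m2, m3, m4, n1, n2, n3, n4}
m0 ∈ B0, n0 ∈ B0 → same block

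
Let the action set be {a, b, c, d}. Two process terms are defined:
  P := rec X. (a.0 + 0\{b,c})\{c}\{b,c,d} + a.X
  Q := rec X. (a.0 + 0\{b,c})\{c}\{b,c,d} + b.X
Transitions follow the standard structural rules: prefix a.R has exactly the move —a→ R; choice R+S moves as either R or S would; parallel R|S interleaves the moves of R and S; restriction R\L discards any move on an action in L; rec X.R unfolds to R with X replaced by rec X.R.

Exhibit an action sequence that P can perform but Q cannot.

aa

Reachable graph of P (2 states):
  s0 = rec X. (a.0 + 0\{b,c})\{c}\{b,c,d} + a.X ⊢ --a--▸ s0, --a--▸ s1
  s1 = 0\{c}\{b,c,d} ⊢ (no moves)
Reachable graph of Q (2 states):
  t0 = rec X. (a.0 + 0\{b,c})\{c}\{b,c,d} + b.X ⊢ --a--▸ t1, --b--▸ t0
  t1 = 0\{c}\{b,c,d} ⊢ (no moves)
Trace ⟨aa⟩ through P, begin at {s0}:
  [1] a ⇒ {s0, s1}
  [2] a ⇒ {s0, s1}
  P completes σ.
Trace ⟨aa⟩ through Q, begin at {t0}:
  [1] a ⇒ {t1}
  [2] a ⇒ no successor for Q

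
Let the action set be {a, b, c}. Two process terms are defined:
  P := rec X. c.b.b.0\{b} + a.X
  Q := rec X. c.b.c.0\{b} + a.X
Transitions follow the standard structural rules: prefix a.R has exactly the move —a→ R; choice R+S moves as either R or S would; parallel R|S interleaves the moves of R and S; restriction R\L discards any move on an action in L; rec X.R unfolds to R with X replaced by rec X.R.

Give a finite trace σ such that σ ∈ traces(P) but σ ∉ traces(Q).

cbb

Reachable graph of P (4 states):
  m0 = rec X. c.b.b.0\{b} + a.X | ··a··> m0, ··c··> m1
  m1 = b.b.0\{b} | ··b··> m2
  m2 = b.0\{b} | ··b··> m3
  m3 = 0\{b} | ∅
Reachable graph of Q (4 states):
  n0 = rec X. c.b.c.0\{b} + a.X | ··a··> n0, ··c··> n1
  n1 = b.c.0\{b} | ··b··> n2
  n2 = c.0\{b} | ··c··> n3
  n3 = 0\{b} | ∅
Run σ = ⟨cbb⟩ on P: start {m0}
  step 1 (c): {m1}
  step 2 (b): {m2}
  step 3 (b): {m3}
  ✓ P
Run σ = ⟨cbb⟩ on Q: start {n0}
  step 1 (c): {n1}
  step 2 (b): {n2}
  step 3 (b): ∅ (Q stuck)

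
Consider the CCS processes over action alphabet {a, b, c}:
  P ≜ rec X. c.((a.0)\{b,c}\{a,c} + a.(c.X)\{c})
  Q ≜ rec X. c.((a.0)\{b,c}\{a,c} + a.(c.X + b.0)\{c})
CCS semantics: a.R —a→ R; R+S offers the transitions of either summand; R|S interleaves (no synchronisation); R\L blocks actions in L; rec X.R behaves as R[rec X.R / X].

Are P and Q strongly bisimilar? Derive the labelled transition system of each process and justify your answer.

NO

P's transition system — 3 states:
  p0 = rec X. c.((a.0)\{b,c}\{a,c} + a.(c.X)\{c}) → --c--▸ p1
  p1 = (a.0)\{b,c}\{a,c} + a.(c.(rec X. c.((a.0)\{b,c}\{a,c} + a.(c.X)\{c})))\{c} → --a--▸ p2
  p2 = (c.(rec X. c.((a.0)\{b,c}\{a,c} + a.(c.X)\{c})))\{c} → deadlocked
Q's transition system — 4 states:
  q0 = rec X. c.((a.0)\{b,c}\{a,c} + a.(c.X + b.0)\{c}) → --c--▸ q1
  q1 = (a.0)\{b,c}\{a,c} + a.(c.(rec X. c.((a.0)\{b,c}\{a,c} + a.(c.X + b.0)\{c})) + b.0)\{c} → --a--▸ q2
  q2 = (c.(rec X. c.((a.0)\{b,c}\{a,c} + a.(c.X + b.0)\{c})) + b.0)\{c} → --b--▸ q3
  q3 = 0\{c} → deadlocked
Partition-refinement fixed point:
  B0 = {p0}
  B1 = {p1}
  B2 = {p2, q3}
  B3 = {q0}
  B4 = {q1}
  B5 = {q2}
p0 ∈ B0, q0 ∈ B3 → different blocks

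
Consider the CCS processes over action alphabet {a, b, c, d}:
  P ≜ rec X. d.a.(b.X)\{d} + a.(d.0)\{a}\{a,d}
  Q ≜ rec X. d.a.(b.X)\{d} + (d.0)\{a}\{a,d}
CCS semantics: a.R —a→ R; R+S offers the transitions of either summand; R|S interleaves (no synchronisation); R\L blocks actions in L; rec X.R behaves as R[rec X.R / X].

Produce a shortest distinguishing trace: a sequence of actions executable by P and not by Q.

a

Reachable graph of P (6 states):
  m0 = rec X. d.a.(b.X)\{d} + a.(d.0)\{a}\{a,d} :: ··a··> m1, ··d··> m2
  m1 = (d.0)\{a}\{a,d} :: stopped
  m2 = a.(b.(rec X. d.a.(b.X)\{d} + a.(d.0)\{a}\{a,d}))\{d} :: ··a··> m3
  m3 = (b.(rec X. d.a.(b.X)\{d} + a.(d.0)\{a}\{a,d}))\{d} :: ··b··> m4
  m4 = (rec X. d.a.(b.X)\{d} + a.(d.0)\{a}\{a,d})\{d} :: ··a··> m5
  m5 = (d.0)\{a}\{a,d}\{d} :: stopped
Reachable graph of Q (4 states):
  n0 = rec X. d.a.(b.X)\{d} + (d.0)\{a}\{a,d} :: ··d··> n1
  n1 = a.(b.(rec X. d.a.(b.X)\{d} + (d.0)\{a}\{a,d}))\{d} :: ··a··> n2
  n2 = (b.(rec X. d.a.(b.X)\{d} + (d.0)\{a}\{a,d}))\{d} :: ··b··> n3
  n3 = (rec X. d.a.(b.X)\{d} + (d.0)\{a}\{a,d})\{d} :: stopped
Executing a from P (initial set {m0}):
  after a @ step 1: {m1}
  P completes σ.
Executing a from Q (initial set {n0}):
  after a @ step 1: ∅  — Q cannot continue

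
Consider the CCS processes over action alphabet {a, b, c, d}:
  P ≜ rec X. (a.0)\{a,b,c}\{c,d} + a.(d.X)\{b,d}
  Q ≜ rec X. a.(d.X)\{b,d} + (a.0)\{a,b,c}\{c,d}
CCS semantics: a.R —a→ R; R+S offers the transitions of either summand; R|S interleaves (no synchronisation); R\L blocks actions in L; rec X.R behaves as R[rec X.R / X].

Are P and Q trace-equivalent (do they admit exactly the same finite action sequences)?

YES

P's transition system — 2 states:
  s0 = rec X. (a.0)\{a,b,c}\{c,d} + a.(d.X)\{b,d} ⊢ —a→ s1
  s1 = (d.(rec X. (a.0)\{a,b,c}\{c,d} + a.(d.X)\{b,d}))\{b,d} ⊢ ∅
Q's transition system — 2 states:
  t0 = rec X. a.(d.X)\{b,d} + (a.0)\{a,b,c}\{c,d} ⊢ —a→ t1
  t1 = (d.(rec X. a.(d.X)\{b,d} + (a.0)\{a,b,c}\{c,d}))\{b,d} ⊢ ∅
Coarsest stable partition (strong bisimilarity classes):
  B0 = {s0, t0}
  B1 = {s1, t1}
s0 ∈ B0, t0 ∈ B0 → same block
Bisimilar ⇒ trace-equivalent.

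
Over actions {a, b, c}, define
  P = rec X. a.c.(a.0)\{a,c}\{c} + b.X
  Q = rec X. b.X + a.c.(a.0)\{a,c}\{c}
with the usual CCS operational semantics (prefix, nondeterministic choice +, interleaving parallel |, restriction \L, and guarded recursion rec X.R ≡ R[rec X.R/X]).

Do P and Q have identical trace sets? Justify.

traces(P) = traces(Q)

Reachable graph of P (3 states):
  s0 = rec X. a.c.(a.0)\{a,c}\{c} + b.X | -a-> s1, -b-> s0
  s1 = c.(a.0)\{a,c}\{c} | -c-> s2
  s2 = (a.0)\{a,c}\{c} | stopped
Reachable graph of Q (3 states):
  t0 = rec X. b.X + a.c.(a.0)\{a,c}\{c} | -a-> t1, -b-> t0
  t1 = c.(a.0)\{a,c}\{c} | -c-> t2
  t2 = (a.0)\{a,c}\{c} | stopped
Bisimilarity quotient blocks:
  B0 = {s0, t0}
  B1 = {s1, t1}
  B2 = {s2, t2}
s0 ∈ B0, t0 ∈ B0 → same block
Bisimilar ⇒ trace-equivalent.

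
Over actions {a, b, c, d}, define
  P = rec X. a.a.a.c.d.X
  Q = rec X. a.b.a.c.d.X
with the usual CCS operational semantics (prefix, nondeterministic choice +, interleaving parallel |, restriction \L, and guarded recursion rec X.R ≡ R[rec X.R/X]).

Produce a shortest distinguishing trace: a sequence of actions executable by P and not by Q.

LTS(P): 5 reachable states
  u0 = rec X. a.a.a.c.d.X has moves =a=> u1
  u1 = a.a.c.d.(rec X. a.a.a.c.d.X) has moves =a=> u2
  u2 = a.c.d.(rec X. a.a.a.c.d.X) has moves =a=> u3
  u3 = c.d.(rec X. a.a.a.c.d.X) has moves =c=> u4
  u4 = d.(rec X. a.a.a.c.d.X) has moves =d=> u0
LTS(Q): 5 reachable states
  v0 = rec X. a.b.a.c.d.X has moves =a=> v1
  v1 = b.a.c.d.(rec X. a.b.a.c.d.X) has moves =b=> v2
  v2 = a.c.d.(rec X. a.b.a.c.d.X) has moves =a=> v3
  v3 = c.d.(rec X. a.b.a.c.d.X) has moves =c=> v4
  v4 = d.(rec X. a.b.a.c.d.X) has moves =d=> v0
Trace ⟨aa⟩ through P, begin at {u0}:
  step 1 (a): {u1}
  step 2 (a): {u2}
  ✓ P
Trace ⟨aa⟩ through Q, begin at {v0}:
  step 1 (a): {v1}
  step 2 (a): ∅ (Q stuck)

aa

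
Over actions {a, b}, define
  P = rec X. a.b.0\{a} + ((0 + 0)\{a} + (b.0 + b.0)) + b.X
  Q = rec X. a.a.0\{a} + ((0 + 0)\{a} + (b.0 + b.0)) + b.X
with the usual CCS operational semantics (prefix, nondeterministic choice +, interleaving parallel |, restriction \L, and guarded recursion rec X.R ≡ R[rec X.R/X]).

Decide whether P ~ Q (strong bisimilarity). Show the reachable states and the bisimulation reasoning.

Reachable graph of P (4 states):
  p0 = rec X. a.b.0\{a} + ((0 + 0)\{a} + (b.0 + b.0)) + b.X → -a-> p1, -b-> p0, -b-> p2
  p1 = b.0\{a} → -b-> p3
  p2 = 0 → (no moves)
  p3 = 0\{a} → (no moves)
Reachable graph of Q (4 states):
  q0 = rec X. a.a.0\{a} + ((0 + 0)\{a} + (b.0 + b.0)) + b.X → -a-> q1, -b-> q0, -b-> q2
  q1 = a.0\{a} → -a-> q3
  q2 = 0 → (no moves)
  q3 = 0\{a} → (no moves)
Bisimilarity quotient blocks:
  B0 = {p0}
  B1 = {p1}
  B2 = {p2, p3, q2, q3}
  B3 = {q0}
  B4 = {q1}
p0 ∈ B0, q0 ∈ B3 → different blocks

not bisimilar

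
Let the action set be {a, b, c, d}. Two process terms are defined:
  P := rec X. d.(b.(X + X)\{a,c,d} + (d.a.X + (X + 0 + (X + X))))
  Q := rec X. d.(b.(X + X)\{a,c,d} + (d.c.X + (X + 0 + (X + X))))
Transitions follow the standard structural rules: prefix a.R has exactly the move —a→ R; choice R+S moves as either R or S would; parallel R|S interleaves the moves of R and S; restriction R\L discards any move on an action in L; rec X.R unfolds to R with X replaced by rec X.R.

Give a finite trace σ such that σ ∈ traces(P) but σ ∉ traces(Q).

dda

LTS(P): 4 reachable states
  s0 = rec X. d.(b.(X + X)\{a,c,d} + (d.a.X + (X + 0 + (X + X)))) → =d=> s1
  s1 = b.((rec X. d.(b.(X + X)\{a,c,d} + (d.a.X + (X + 0 + (X + X))))) + (rec X. d.(b.(X + X)\{a,c,d} + (d.a.X + (X + 0 + (X + X))))))\{a,c,d} + (d.a.(rec X. d.(b.(X + X)\{a,c,d} + (d.a.X + (X + 0 + (X + X))))) + ((rec X. d.(b.(X + X)\{a,c,d} + (d.a.X + (X + 0 + (X + X))))) + 0 + ((rec X. d.(b.(X + X)\{a,c,d} + (d.a.X + (X + 0 + (X + X))))) + (rec X. d.(b.(X + X)\{a,c,d} + (d.a.X + (X + 0 + (X + X)))))))) → =b=> s2, =d=> s1, =d=> s3
  s2 = ((rec X. d.(b.(X + X)\{a,c,d} + (d.a.X + (X + 0 + (X + X))))) + (rec X. d.(b.(X + X)\{a,c,d} + (d.a.X + (X + 0 + (X + X))))))\{a,c,d} → stopped
  s3 = a.(rec X. d.(b.(X + X)\{a,c,d} + (d.a.X + (X + 0 + (X + X))))) → =a=> s0
LTS(Q): 4 reachable states
  t0 = rec X. d.(b.(X + X)\{a,c,d} + (d.c.X + (X + 0 + (X + X)))) → =d=> t1
  t1 = b.((rec X. d.(b.(X + X)\{a,c,d} + (d.c.X + (X + 0 + (X + X))))) + (rec X. d.(b.(X + X)\{a,c,d} + (d.c.X + (X + 0 + (X + X))))))\{a,c,d} + (d.c.(rec X. d.(b.(X + X)\{a,c,d} + (d.c.X + (X + 0 + (X + X))))) + ((rec X. d.(b.(X + X)\{a,c,d} + (d.c.X + (X + 0 + (X + X))))) + 0 + ((rec X. d.(b.(X + X)\{a,c,d} + (d.c.X + (X + 0 + (X + X))))) + (rec X. d.(b.(X + X)\{a,c,d} + (d.c.X + (X + 0 + (X + X)))))))) → =b=> t2, =d=> t1, =d=> t3
  t2 = ((rec X. d.(b.(X + X)\{a,c,d} + (d.c.X + (X + 0 + (X + X))))) + (rec X. d.(b.(X + X)\{a,c,d} + (d.c.X + (X + 0 + (X + X))))))\{a,c,d} → stopped
  t3 = c.(rec X. d.(b.(X + X)\{a,c,d} + (d.c.X + (X + 0 + (X + X))))) → =c=> t0
Trace ⟨dda⟩ through P, begin at {s0}:
  step 1 (d): {s1}
  step 2 (d): {s1, s3}
  step 3 (a): {s0}
  — P admits the full trace.
Trace ⟨dda⟩ through Q, begin at {t0}:
  step 1 (d): {t1}
  step 2 (d): {t1, t3}
  step 3 (a): no successor for Q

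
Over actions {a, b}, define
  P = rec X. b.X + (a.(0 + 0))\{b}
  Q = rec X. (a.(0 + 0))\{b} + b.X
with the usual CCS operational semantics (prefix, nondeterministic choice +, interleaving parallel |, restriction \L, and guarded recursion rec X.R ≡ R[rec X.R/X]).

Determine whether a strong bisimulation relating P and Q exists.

P ~ Q

P's transition system — 2 states:
  m0 = rec X. b.X + (a.(0 + 0))\{b} → ··a··> m1, ··b··> m0
  m1 = (0 + 0)\{b} → deadlocked
Q's transition system — 2 states:
  n0 = rec X. (a.(0 + 0))\{b} + b.X → ··a··> n1, ··b··> n0
  n1 = (0 + 0)\{b} → deadlocked
Bisimilarity quotient blocks:
  B0 = {m0, n0}
  B1 = {m1, n1}
m0 ∈ B0, n0 ∈ B0 → same block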